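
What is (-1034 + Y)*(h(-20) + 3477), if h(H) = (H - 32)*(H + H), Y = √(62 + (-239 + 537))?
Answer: -5745938 + 33342*√10 ≈ -5.6405e+6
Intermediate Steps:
Y = 6*√10 (Y = √(62 + 298) = √360 = 6*√10 ≈ 18.974)
h(H) = 2*H*(-32 + H) (h(H) = (-32 + H)*(2*H) = 2*H*(-32 + H))
(-1034 + Y)*(h(-20) + 3477) = (-1034 + 6*√10)*(2*(-20)*(-32 - 20) + 3477) = (-1034 + 6*√10)*(2*(-20)*(-52) + 3477) = (-1034 + 6*√10)*(2080 + 3477) = (-1034 + 6*√10)*5557 = -5745938 + 33342*√10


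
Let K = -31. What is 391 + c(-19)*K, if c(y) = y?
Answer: 980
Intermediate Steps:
391 + c(-19)*K = 391 - 19*(-31) = 391 + 589 = 980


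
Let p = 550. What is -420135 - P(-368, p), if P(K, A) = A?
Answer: -420685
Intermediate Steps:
-420135 - P(-368, p) = -420135 - 1*550 = -420135 - 550 = -420685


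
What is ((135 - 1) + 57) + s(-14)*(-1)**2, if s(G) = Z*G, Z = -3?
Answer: 233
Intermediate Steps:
s(G) = -3*G
((135 - 1) + 57) + s(-14)*(-1)**2 = ((135 - 1) + 57) - 3*(-14)*(-1)**2 = (134 + 57) + 42*1 = 191 + 42 = 233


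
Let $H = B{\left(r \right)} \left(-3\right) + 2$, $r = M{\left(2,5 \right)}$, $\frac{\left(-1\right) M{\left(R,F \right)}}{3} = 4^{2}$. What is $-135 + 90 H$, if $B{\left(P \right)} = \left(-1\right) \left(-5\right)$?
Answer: $-1305$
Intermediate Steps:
$M{\left(R,F \right)} = -48$ ($M{\left(R,F \right)} = - 3 \cdot 4^{2} = \left(-3\right) 16 = -48$)
$r = -48$
$B{\left(P \right)} = 5$
$H = -13$ ($H = 5 \left(-3\right) + 2 = -15 + 2 = -13$)
$-135 + 90 H = -135 + 90 \left(-13\right) = -135 - 1170 = -1305$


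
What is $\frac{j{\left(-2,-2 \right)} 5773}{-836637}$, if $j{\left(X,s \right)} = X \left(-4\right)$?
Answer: $- \frac{46184}{836637} \approx -0.055202$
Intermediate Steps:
$j{\left(X,s \right)} = - 4 X$
$\frac{j{\left(-2,-2 \right)} 5773}{-836637} = \frac{\left(-4\right) \left(-2\right) 5773}{-836637} = 8 \cdot 5773 \left(- \frac{1}{836637}\right) = 46184 \left(- \frac{1}{836637}\right) = - \frac{46184}{836637}$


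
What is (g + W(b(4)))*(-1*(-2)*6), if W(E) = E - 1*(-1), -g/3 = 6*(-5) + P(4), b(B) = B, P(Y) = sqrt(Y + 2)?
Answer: 1140 - 36*sqrt(6) ≈ 1051.8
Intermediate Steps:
P(Y) = sqrt(2 + Y)
g = 90 - 3*sqrt(6) (g = -3*(6*(-5) + sqrt(2 + 4)) = -3*(-30 + sqrt(6)) = 90 - 3*sqrt(6) ≈ 82.651)
W(E) = 1 + E (W(E) = E + 1 = 1 + E)
(g + W(b(4)))*(-1*(-2)*6) = ((90 - 3*sqrt(6)) + (1 + 4))*(-1*(-2)*6) = ((90 - 3*sqrt(6)) + 5)*(2*6) = (95 - 3*sqrt(6))*12 = 1140 - 36*sqrt(6)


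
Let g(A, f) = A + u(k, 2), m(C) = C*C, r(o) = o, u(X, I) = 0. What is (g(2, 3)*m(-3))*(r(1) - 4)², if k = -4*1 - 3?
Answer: 162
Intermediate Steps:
k = -7 (k = -4 - 3 = -7)
m(C) = C²
g(A, f) = A (g(A, f) = A + 0 = A)
(g(2, 3)*m(-3))*(r(1) - 4)² = (2*(-3)²)*(1 - 4)² = (2*9)*(-3)² = 18*9 = 162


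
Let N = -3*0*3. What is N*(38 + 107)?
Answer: 0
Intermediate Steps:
N = 0 (N = 0*3 = 0)
N*(38 + 107) = 0*(38 + 107) = 0*145 = 0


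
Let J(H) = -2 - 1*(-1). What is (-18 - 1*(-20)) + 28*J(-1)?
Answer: -26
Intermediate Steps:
J(H) = -1 (J(H) = -2 + 1 = -1)
(-18 - 1*(-20)) + 28*J(-1) = (-18 - 1*(-20)) + 28*(-1) = (-18 + 20) - 28 = 2 - 28 = -26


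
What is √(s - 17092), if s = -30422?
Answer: I*√47514 ≈ 217.98*I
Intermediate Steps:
√(s - 17092) = √(-30422 - 17092) = √(-47514) = I*√47514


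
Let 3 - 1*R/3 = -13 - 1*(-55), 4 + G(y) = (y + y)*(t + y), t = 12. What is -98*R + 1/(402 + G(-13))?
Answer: 4861585/424 ≈ 11466.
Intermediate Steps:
G(y) = -4 + 2*y*(12 + y) (G(y) = -4 + (y + y)*(12 + y) = -4 + (2*y)*(12 + y) = -4 + 2*y*(12 + y))
R = -117 (R = 9 - 3*(-13 - 1*(-55)) = 9 - 3*(-13 + 55) = 9 - 3*42 = 9 - 126 = -117)
-98*R + 1/(402 + G(-13)) = -98*(-117) + 1/(402 + (-4 + 2*(-13)² + 24*(-13))) = 11466 + 1/(402 + (-4 + 2*169 - 312)) = 11466 + 1/(402 + (-4 + 338 - 312)) = 11466 + 1/(402 + 22) = 11466 + 1/424 = 4861585/424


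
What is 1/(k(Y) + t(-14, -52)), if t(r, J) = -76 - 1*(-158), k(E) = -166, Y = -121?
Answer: -1/84 ≈ -0.011905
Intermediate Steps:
t(r, J) = 82 (t(r, J) = -76 + 158 = 82)
1/(k(Y) + t(-14, -52)) = 1/(-166 + 82) = 1/(-84) = -1/84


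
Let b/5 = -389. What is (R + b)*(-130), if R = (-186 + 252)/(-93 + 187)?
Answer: 11879660/47 ≈ 2.5276e+5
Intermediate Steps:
b = -1945 (b = 5*(-389) = -1945)
R = 33/47 (R = 66/94 = 66*(1/94) = 33/47 ≈ 0.70213)
(R + b)*(-130) = (33/47 - 1945)*(-130) = -91382/47*(-130) = 11879660/47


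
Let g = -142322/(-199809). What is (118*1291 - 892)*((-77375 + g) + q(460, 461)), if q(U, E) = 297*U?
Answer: 597597158736014/66603 ≈ 8.9725e+9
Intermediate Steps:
g = 142322/199809 (g = -142322*(-1/199809) = 142322/199809 ≈ 0.71229)
(118*1291 - 892)*((-77375 + g) + q(460, 461)) = (118*1291 - 892)*((-77375 + 142322/199809) + 297*460) = (152338 - 892)*(-15460079053/199809 + 136620) = 151446*(11837826527/199809) = 597597158736014/66603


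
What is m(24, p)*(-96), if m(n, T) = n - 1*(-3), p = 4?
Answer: -2592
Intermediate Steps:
m(n, T) = 3 + n (m(n, T) = n + 3 = 3 + n)
m(24, p)*(-96) = (3 + 24)*(-96) = 27*(-96) = -2592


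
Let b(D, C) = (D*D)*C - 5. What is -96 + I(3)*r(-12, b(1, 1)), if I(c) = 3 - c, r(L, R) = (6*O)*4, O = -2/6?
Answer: -96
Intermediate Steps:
O = -1/3 (O = -2*1/6 = -1/3 ≈ -0.33333)
b(D, C) = -5 + C*D**2 (b(D, C) = D**2*C - 5 = C*D**2 - 5 = -5 + C*D**2)
r(L, R) = -8 (r(L, R) = (6*(-1/3))*4 = -2*4 = -8)
-96 + I(3)*r(-12, b(1, 1)) = -96 + (3 - 1*3)*(-8) = -96 + (3 - 3)*(-8) = -96 + 0*(-8) = -96 + 0 = -96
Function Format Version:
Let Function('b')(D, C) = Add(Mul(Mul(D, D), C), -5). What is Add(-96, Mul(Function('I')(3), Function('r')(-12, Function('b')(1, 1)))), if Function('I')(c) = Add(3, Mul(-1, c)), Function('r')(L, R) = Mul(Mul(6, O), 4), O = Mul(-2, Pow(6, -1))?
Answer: -96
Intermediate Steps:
O = Rational(-1, 3) (O = Mul(-2, Rational(1, 6)) = Rational(-1, 3) ≈ -0.33333)
Function('b')(D, C) = Add(-5, Mul(C, Pow(D, 2))) (Function('b')(D, C) = Add(Mul(Pow(D, 2), C), -5) = Add(Mul(C, Pow(D, 2)), -5) = Add(-5, Mul(C, Pow(D, 2))))
Function('r')(L, R) = -8 (Function('r')(L, R) = Mul(Mul(6, Rational(-1, 3)), 4) = Mul(-2, 4) = -8)
Add(-96, Mul(Function('I')(3), Function('r')(-12, Function('b')(1, 1)))) = Add(-96, Mul(Add(3, Mul(-1, 3)), -8)) = Add(-96, Mul(Add(3, -3), -8)) = Add(-96, Mul(0, -8)) = Add(-96, 0) = -96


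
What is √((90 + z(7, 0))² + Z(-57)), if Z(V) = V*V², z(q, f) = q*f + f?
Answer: 3*I*√19677 ≈ 420.82*I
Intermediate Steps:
z(q, f) = f + f*q (z(q, f) = f*q + f = f + f*q)
Z(V) = V³
√((90 + z(7, 0))² + Z(-57)) = √((90 + 0*(1 + 7))² + (-57)³) = √((90 + 0*8)² - 185193) = √((90 + 0)² - 185193) = √(90² - 185193) = √(8100 - 185193) = √(-177093) = 3*I*√19677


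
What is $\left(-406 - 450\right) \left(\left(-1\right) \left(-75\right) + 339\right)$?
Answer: $-354384$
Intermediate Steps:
$\left(-406 - 450\right) \left(\left(-1\right) \left(-75\right) + 339\right) = - 856 \left(75 + 339\right) = \left(-856\right) 414 = -354384$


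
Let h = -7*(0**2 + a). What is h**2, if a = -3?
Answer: 441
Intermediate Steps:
h = 21 (h = -7*(0**2 - 3) = -7*(0 - 3) = -7*(-3) = 21)
h**2 = 21**2 = 441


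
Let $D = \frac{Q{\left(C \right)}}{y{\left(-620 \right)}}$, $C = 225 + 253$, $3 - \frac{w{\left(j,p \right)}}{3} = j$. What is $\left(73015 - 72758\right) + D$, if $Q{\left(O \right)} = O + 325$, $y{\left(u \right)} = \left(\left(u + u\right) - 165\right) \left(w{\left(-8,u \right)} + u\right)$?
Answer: $\frac{211957698}{824735} \approx 257.0$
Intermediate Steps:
$w{\left(j,p \right)} = 9 - 3 j$
$y{\left(u \right)} = \left(-165 + 2 u\right) \left(33 + u\right)$ ($y{\left(u \right)} = \left(\left(u + u\right) - 165\right) \left(\left(9 - -24\right) + u\right) = \left(2 u - 165\right) \left(\left(9 + 24\right) + u\right) = \left(-165 + 2 u\right) \left(33 + u\right)$)
$C = 478$
$Q{\left(O \right)} = 325 + O$
$D = \frac{803}{824735}$ ($D = \frac{325 + 478}{-5445 - -61380 + 2 \left(-620\right)^{2}} = \frac{803}{-5445 + 61380 + 2 \cdot 384400} = \frac{803}{-5445 + 61380 + 768800} = \frac{803}{824735} \approx 0.00097365$)
$\left(73015 - 72758\right) + D = \left(73015 - 72758\right) + \frac{803}{824735} = 257 + \frac{803}{824735} = \frac{211957698}{824735}$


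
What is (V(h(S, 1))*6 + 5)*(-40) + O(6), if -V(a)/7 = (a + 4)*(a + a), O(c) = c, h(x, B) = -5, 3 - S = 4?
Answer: 16606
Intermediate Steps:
S = -1 (S = 3 - 1*4 = 3 - 4 = -1)
V(a) = -14*a*(4 + a) (V(a) = -7*(a + 4)*(a + a) = -7*(4 + a)*2*a = -14*a*(4 + a))
(V(h(S, 1))*6 + 5)*(-40) + O(6) = (-14*(-5)*(4 - 5)*6 + 5)*(-40) + 6 = (-14*(-5)*(-1)*6 + 5)*(-40) + 6 = (-70*6 + 5)*(-40) + 6 = (-420 + 5)*(-40) + 6 = -415*(-40) + 6 = 16600 + 6 = 16606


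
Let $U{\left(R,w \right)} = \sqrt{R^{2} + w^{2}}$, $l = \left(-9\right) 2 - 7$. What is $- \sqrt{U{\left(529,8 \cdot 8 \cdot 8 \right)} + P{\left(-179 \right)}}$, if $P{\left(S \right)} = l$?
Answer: $- \sqrt{-25 + \sqrt{541985}} \approx -26.668$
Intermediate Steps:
$l = -25$ ($l = -18 - 7 = -25$)
$P{\left(S \right)} = -25$
$- \sqrt{U{\left(529,8 \cdot 8 \cdot 8 \right)} + P{\left(-179 \right)}} = - \sqrt{\sqrt{529^{2} + \left(8 \cdot 8 \cdot 8\right)^{2}} - 25} = - \sqrt{\sqrt{279841 + \left(64 \cdot 8\right)^{2}} - 25} = - \sqrt{\sqrt{279841 + 512^{2}} - 25} = - \sqrt{\sqrt{279841 + 262144} - 25} = - \sqrt{\sqrt{541985} - 25} = - \sqrt{-25 + \sqrt{541985}}$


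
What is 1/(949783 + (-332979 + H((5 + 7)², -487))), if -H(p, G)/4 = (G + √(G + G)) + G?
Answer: 155175/96317126396 + I*√974/96317126396 ≈ 1.6111e-6 + 3.2402e-10*I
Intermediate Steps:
H(p, G) = -8*G - 4*√2*√G (H(p, G) = -4*((G + √(G + G)) + G) = -4*((G + √(2*G)) + G) = -4*((G + √2*√G) + G) = -4*(2*G + √2*√G) = -8*G - 4*√2*√G)
1/(949783 + (-332979 + H((5 + 7)², -487))) = 1/(949783 + (-332979 + (-8*(-487) - 4*√2*√(-487)))) = 1/(949783 + (-332979 + (3896 - 4*√2*I*√487))) = 1/(949783 + (-332979 + (3896 - 4*I*√974))) = 1/(949783 + (-329083 - 4*I*√974)) = 1/(620700 - 4*I*√974)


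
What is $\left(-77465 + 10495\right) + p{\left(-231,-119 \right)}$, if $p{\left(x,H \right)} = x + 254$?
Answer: $-66947$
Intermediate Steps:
$p{\left(x,H \right)} = 254 + x$
$\left(-77465 + 10495\right) + p{\left(-231,-119 \right)} = \left(-77465 + 10495\right) + \left(254 - 231\right) = -66970 + 23 = -66947$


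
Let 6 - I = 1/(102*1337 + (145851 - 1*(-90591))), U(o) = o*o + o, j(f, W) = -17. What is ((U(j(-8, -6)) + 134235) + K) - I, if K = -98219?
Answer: 13526510113/372816 ≈ 36282.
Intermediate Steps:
U(o) = o + o² (U(o) = o² + o = o + o²)
I = 2236895/372816 (I = 6 - 1/(102*1337 + (145851 - 1*(-90591))) = 6 - 1/(136374 + (145851 + 90591)) = 6 - 1/(136374 + 236442) = 6 - 1/372816 = 2236895/372816 ≈ 6.0000)
((U(j(-8, -6)) + 134235) + K) - I = ((-17*(1 - 17) + 134235) - 98219) - 1*2236895/372816 = ((-17*(-16) + 134235) - 98219) - 2236895/372816 = ((272 + 134235) - 98219) - 2236895/372816 = (134507 - 98219) - 2236895/372816 = 36288 - 2236895/372816 = 13526510113/372816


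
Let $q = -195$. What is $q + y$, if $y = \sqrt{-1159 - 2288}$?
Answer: $-195 + 3 i \sqrt{383} \approx -195.0 + 58.711 i$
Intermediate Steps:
$y = 3 i \sqrt{383}$ ($y = \sqrt{-3447} = 3 i \sqrt{383} \approx 58.711 i$)
$q + y = -195 + 3 i \sqrt{383}$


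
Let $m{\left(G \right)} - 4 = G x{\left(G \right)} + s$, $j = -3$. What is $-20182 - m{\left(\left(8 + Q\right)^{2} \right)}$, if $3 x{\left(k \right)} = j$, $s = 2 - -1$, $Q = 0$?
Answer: $-20125$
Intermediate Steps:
$s = 3$ ($s = 2 + 1 = 3$)
$x{\left(k \right)} = -1$ ($x{\left(k \right)} = \frac{1}{3} \left(-3\right) = -1$)
$m{\left(G \right)} = 7 - G$ ($m{\left(G \right)} = 4 + \left(G \left(-1\right) + 3\right) = 4 - \left(-3 + G\right) = 7 - G$)
$-20182 - m{\left(\left(8 + Q\right)^{2} \right)} = -20182 - \left(7 - \left(8 + 0\right)^{2}\right) = -20182 - \left(7 - 8^{2}\right) = -20182 - \left(7 - 64\right) = -20182 - -57 = -20182 + 57 = -20125$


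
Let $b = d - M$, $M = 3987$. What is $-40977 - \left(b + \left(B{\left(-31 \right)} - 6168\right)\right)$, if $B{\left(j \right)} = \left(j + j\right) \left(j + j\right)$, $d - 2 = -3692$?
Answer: $-30976$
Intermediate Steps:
$d = -3690$ ($d = 2 - 3692 = -3690$)
$B{\left(j \right)} = 4 j^{2}$ ($B{\left(j \right)} = 2 j 2 j = 4 j^{2}$)
$b = -7677$ ($b = -3690 - 3987 = -7677$)
$-40977 - \left(b + \left(B{\left(-31 \right)} - 6168\right)\right) = -40977 - \left(-7677 - \left(6168 - 4 \left(-31\right)^{2}\right)\right) = -40977 - \left(-7677 + \left(4 \cdot 961 - 6168\right)\right) = -40977 - \left(-7677 + \left(3844 - 6168\right)\right) = -40977 - \left(-7677 - 2324\right) = -40977 - -10001 = -40977 + 10001 = -30976$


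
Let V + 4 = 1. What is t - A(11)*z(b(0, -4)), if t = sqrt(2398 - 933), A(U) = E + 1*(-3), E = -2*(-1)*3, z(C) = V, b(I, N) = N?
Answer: 9 + sqrt(1465) ≈ 47.275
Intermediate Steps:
V = -3 (V = -4 + 1 = -3)
z(C) = -3
E = 6 (E = 2*3 = 6)
A(U) = 3 (A(U) = 6 + 1*(-3) = 6 - 3 = 3)
t = sqrt(1465) ≈ 38.275
t - A(11)*z(b(0, -4)) = sqrt(1465) - 3*(-3) = sqrt(1465) - 1*(-9) = sqrt(1465) + 9 = 9 + sqrt(1465)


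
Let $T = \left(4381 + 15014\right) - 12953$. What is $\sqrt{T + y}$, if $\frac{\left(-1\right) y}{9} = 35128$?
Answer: $i \sqrt{309710} \approx 556.52 i$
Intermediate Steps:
$y = -316152$ ($y = \left(-9\right) 35128 = -316152$)
$T = 6442$ ($T = 19395 - 12953 = 6442$)
$\sqrt{T + y} = \sqrt{6442 - 316152} = \sqrt{-309710} = i \sqrt{309710}$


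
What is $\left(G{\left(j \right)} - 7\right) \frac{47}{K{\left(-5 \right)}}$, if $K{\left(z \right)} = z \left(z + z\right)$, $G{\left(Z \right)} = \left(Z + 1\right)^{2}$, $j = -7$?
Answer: $\frac{1363}{50} \approx 27.26$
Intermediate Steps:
$G{\left(Z \right)} = \left(1 + Z\right)^{2}$
$K{\left(z \right)} = 2 z^{2}$ ($K{\left(z \right)} = z 2 z = 2 z^{2}$)
$\left(G{\left(j \right)} - 7\right) \frac{47}{K{\left(-5 \right)}} = \left(\left(1 - 7\right)^{2} - 7\right) \frac{47}{2 \left(-5\right)^{2}} = \left(\left(-6\right)^{2} - 7\right) \frac{47}{2 \cdot 25} = \left(36 - 7\right) \frac{47}{50} = 29 \cdot 47 \cdot \frac{1}{50} = 29 \cdot \frac{47}{50} = \frac{1363}{50}$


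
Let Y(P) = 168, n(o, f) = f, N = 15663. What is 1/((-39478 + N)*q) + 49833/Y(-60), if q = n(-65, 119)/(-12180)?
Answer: 192146967/647768 ≈ 296.63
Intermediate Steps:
q = -17/1740 (q = 119/(-12180) = 119*(-1/12180) = -17/1740 ≈ -0.0097701)
1/((-39478 + N)*q) + 49833/Y(-60) = 1/((-39478 + 15663)*(-17/1740)) + 49833/168 = -1740/17/(-23815) + 49833*(1/168) = -1/23815*(-1740/17) + 2373/8 = 348/80971 + 2373/8 = 192146967/647768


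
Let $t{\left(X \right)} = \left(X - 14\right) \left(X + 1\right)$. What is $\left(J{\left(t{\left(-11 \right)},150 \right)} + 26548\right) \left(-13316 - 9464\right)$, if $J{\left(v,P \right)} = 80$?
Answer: $-606585840$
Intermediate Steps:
$t{\left(X \right)} = \left(1 + X\right) \left(-14 + X\right)$ ($t{\left(X \right)} = \left(-14 + X\right) \left(1 + X\right) = \left(1 + X\right) \left(-14 + X\right)$)
$\left(J{\left(t{\left(-11 \right)},150 \right)} + 26548\right) \left(-13316 - 9464\right) = \left(80 + 26548\right) \left(-13316 - 9464\right) = 26628 \left(-22780\right) = -606585840$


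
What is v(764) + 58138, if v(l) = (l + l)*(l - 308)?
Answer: 754906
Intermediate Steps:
v(l) = 2*l*(-308 + l) (v(l) = (2*l)*(-308 + l) = 2*l*(-308 + l))
v(764) + 58138 = 2*764*(-308 + 764) + 58138 = 2*764*456 + 58138 = 696768 + 58138 = 754906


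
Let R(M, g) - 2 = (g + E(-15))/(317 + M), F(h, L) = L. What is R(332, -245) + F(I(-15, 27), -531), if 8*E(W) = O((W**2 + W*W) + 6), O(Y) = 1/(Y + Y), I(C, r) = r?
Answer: -2506657535/4735104 ≈ -529.38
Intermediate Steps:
O(Y) = 1/(2*Y)
E(W) = 1/(16*(6 + 2*W**2)) (E(W) = (1/(2*((W**2 + W*W) + 6)))/8 = (1/(2*((W**2 + W**2) + 6)))/8 = (1/(2*(2*W**2 + 6)))/8 = (1/(2*(6 + 2*W**2)))/8 = 1/(16*(6 + 2*W**2)))
R(M, g) = 2 + (1/7296 + g)/(317 + M) (R(M, g) = 2 + (g + 1/(32*(3 + (-15)**2)))/(317 + M) = 2 + (g + 1/(32*(3 + 225)))/(317 + M) = 2 + (g + (1/32)/228)/(317 + M) = 2 + (g + (1/32)*(1/228))/(317 + M) = 2 + (g + 1/7296)/(317 + M) = 2 + (1/7296 + g)/(317 + M))
R(332, -245) + F(I(-15, 27), -531) = (4625665/7296 - 245 + 2*332)/(317 + 332) - 531 = (4625665/7296 - 245 + 664)/649 - 531 = (1/649)*(7682689/7296) - 531 = 7682689/4735104 - 531 = -2506657535/4735104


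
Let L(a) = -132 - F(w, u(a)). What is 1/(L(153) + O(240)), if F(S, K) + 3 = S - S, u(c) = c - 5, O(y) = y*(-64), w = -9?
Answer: -1/15489 ≈ -6.4562e-5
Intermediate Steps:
O(y) = -64*y
u(c) = -5 + c
F(S, K) = -3 (F(S, K) = -3 + (S - S) = -3 + 0 = -3)
L(a) = -129 (L(a) = -132 - 1*(-3) = -132 + 3 = -129)
1/(L(153) + O(240)) = 1/(-129 - 64*240) = 1/(-129 - 15360) = 1/(-15489) = -1/15489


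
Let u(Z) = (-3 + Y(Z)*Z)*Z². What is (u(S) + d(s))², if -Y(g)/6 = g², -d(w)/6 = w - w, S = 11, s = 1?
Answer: 934448955561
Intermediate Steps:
d(w) = 0 (d(w) = -6*(w - w) = -6*0 = 0)
Y(g) = -6*g²
u(Z) = Z²*(-3 - 6*Z³) (u(Z) = (-3 + (-6*Z²)*Z)*Z² = (-3 - 6*Z³)*Z² = Z²*(-3 - 6*Z³))
(u(S) + d(s))² = (11²*(-3 - 6*11³) + 0)² = (121*(-3 - 6*1331) + 0)² = (121*(-3 - 7986) + 0)² = (121*(-7989) + 0)² = (-966669 + 0)² = (-966669)² = 934448955561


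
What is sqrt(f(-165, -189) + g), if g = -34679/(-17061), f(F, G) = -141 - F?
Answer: sqrt(62624163)/1551 ≈ 5.1022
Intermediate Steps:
g = 34679/17061 (g = -34679*(-1/17061) = 34679/17061 ≈ 2.0326)
sqrt(f(-165, -189) + g) = sqrt((-141 - 1*(-165)) + 34679/17061) = sqrt((-141 + 165) + 34679/17061) = sqrt(24 + 34679/17061) = sqrt(444143/17061) = sqrt(62624163)/1551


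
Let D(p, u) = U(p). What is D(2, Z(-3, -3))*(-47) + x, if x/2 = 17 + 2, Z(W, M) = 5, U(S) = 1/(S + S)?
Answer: 105/4 ≈ 26.250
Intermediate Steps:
U(S) = 1/(2*S)
x = 38 (x = 2*(17 + 2) = 2*19 = 38)
D(p, u) = 1/(2*p)
D(2, Z(-3, -3))*(-47) + x = ((½)/2)*(-47) + 38 = ((½)*(½))*(-47) + 38 = (¼)*(-47) + 38 = -47/4 + 38 = 105/4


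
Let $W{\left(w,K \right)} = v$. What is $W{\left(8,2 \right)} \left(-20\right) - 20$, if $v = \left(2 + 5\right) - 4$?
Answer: $-80$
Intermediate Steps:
$v = 3$ ($v = 7 - 4 = 3$)
$W{\left(w,K \right)} = 3$
$W{\left(8,2 \right)} \left(-20\right) - 20 = 3 \left(-20\right) - 20 = -60 - 20 = -80$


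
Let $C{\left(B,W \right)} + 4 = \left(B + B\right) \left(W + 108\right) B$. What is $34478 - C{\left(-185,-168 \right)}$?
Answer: $4141482$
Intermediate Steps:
$C{\left(B,W \right)} = -4 + 2 B^{2} \left(108 + W\right)$ ($C{\left(B,W \right)} = -4 + \left(B + B\right) \left(W + 108\right) B = -4 + 2 B \left(108 + W\right) B = -4 + 2 B^{2} \left(108 + W\right)$)
$34478 - C{\left(-185,-168 \right)} = 34478 - \left(-4 + 216 \left(-185\right)^{2} + 2 \left(-168\right) \left(-185\right)^{2}\right) = 34478 - \left(-4 + 216 \cdot 34225 + 2 \left(-168\right) 34225\right) = 34478 - \left(-4 + 7392600 - 11499600\right) = 34478 - -4107004 = 34478 + 4107004 = 4141482$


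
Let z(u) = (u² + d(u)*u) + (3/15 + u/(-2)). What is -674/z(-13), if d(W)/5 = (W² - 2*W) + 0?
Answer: 6740/124993 ≈ 0.053923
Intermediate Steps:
d(W) = -10*W + 5*W² (d(W) = 5*((W² - 2*W) + 0) = 5*(W² - 2*W) = -10*W + 5*W²)
z(u) = ⅕ + u² - u/2 + 5*u²*(-2 + u) (z(u) = (u² + (5*u*(-2 + u))*u) + (3/15 + u/(-2)) = (u² + 5*u²*(-2 + u)) + (3*(1/15) + u*(-½)) = (u² + 5*u²*(-2 + u)) + (⅕ - u/2) = ⅕ + u² - u/2 + 5*u²*(-2 + u))
-674/z(-13) = -674/(⅕ - 9*(-13)² + 5*(-13)³ - ½*(-13)) = -674/(⅕ - 9*169 + 5*(-2197) + 13/2) = -674/(⅕ - 1521 - 10985 + 13/2) = -674/(-124993/10) = -674*(-10/124993) = 6740/124993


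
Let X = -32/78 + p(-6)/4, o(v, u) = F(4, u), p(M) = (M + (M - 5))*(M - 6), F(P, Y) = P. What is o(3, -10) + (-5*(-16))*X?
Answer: 157996/39 ≈ 4051.2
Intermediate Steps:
p(M) = (-6 + M)*(-5 + 2*M) (p(M) = (M + (-5 + M))*(-6 + M) = (-5 + 2*M)*(-6 + M) = (-6 + M)*(-5 + 2*M))
o(v, u) = 4
X = 1973/39 (X = -32/78 + (30 - 17*(-6) + 2*(-6)**2)/4 = -32*1/78 + (30 + 102 + 2*36)*(1/4) = -16/39 + (30 + 102 + 72)*(1/4) = -16/39 + 204*(1/4) = -16/39 + 51 = 1973/39 ≈ 50.590)
o(3, -10) + (-5*(-16))*X = 4 - 5*(-16)*(1973/39) = 4 + 80*(1973/39) = 4 + 157840/39 = 157996/39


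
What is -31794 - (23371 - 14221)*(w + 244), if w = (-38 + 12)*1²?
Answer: -2026494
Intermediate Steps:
w = -26 (w = -26*1 = -26)
-31794 - (23371 - 14221)*(w + 244) = -31794 - (23371 - 14221)*(-26 + 244) = -31794 - 9150*218 = -31794 - 1*1994700 = -31794 - 1994700 = -2026494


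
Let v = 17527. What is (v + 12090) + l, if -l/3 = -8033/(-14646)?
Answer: 144582161/4882 ≈ 29615.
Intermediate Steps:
l = -8033/4882 (l = -(-24099)/(-14646) = -(-24099)*(-1)/14646 = -3*8033/14646 = -8033/4882 ≈ -1.6454)
(v + 12090) + l = (17527 + 12090) - 8033/4882 = 29617 - 8033/4882 = 144582161/4882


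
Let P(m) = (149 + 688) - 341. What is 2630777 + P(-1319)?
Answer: 2631273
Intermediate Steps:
P(m) = 496 (P(m) = 837 - 341 = 496)
2630777 + P(-1319) = 2630777 + 496 = 2631273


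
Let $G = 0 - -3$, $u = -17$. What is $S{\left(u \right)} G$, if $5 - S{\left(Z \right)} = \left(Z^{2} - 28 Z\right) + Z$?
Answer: $-2229$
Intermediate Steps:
$G = 3$ ($G = 0 + 3 = 3$)
$S{\left(Z \right)} = 5 - Z^{2} + 27 Z$ ($S{\left(Z \right)} = 5 - \left(\left(Z^{2} - 28 Z\right) + Z\right) = 5 - \left(Z^{2} - 27 Z\right) = 5 - Z^{2} + 27 Z$)
$S{\left(u \right)} G = \left(5 - \left(-17\right)^{2} + 27 \left(-17\right)\right) 3 = \left(5 - 289 - 459\right) 3 = \left(-743\right) 3 = -2229$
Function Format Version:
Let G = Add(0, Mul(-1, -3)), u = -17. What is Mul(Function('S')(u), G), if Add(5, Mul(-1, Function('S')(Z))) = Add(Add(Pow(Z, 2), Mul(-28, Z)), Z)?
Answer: -2229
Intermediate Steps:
G = 3 (G = Add(0, 3) = 3)
Function('S')(Z) = Add(5, Mul(-1, Pow(Z, 2)), Mul(27, Z)) (Function('S')(Z) = Add(5, Mul(-1, Add(Add(Pow(Z, 2), Mul(-28, Z)), Z))) = Add(5, Mul(-1, Add(Pow(Z, 2), Mul(-27, Z)))) = Add(5, Add(Mul(-1, Pow(Z, 2)), Mul(27, Z))) = Add(5, Mul(-1, Pow(Z, 2)), Mul(27, Z)))
Mul(Function('S')(u), G) = Mul(Add(5, Mul(-1, Pow(-17, 2)), Mul(27, -17)), 3) = Mul(Add(5, Mul(-1, 289), -459), 3) = Mul(Add(5, -289, -459), 3) = Mul(-743, 3) = -2229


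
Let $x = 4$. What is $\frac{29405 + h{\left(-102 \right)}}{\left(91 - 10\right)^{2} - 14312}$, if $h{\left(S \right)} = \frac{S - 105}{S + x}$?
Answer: $- \frac{2881897}{759598} \approx -3.794$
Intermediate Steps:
$h{\left(S \right)} = \frac{-105 + S}{4 + S}$ ($h{\left(S \right)} = \frac{S - 105}{S + 4} = \frac{-105 + S}{4 + S}$)
$\frac{29405 + h{\left(-102 \right)}}{\left(91 - 10\right)^{2} - 14312} = \frac{29405 + \frac{-105 - 102}{4 - 102}}{\left(91 - 10\right)^{2} - 14312} = \frac{29405 + \frac{1}{-98} \left(-207\right)}{81^{2} - 14312} = \frac{29405 - - \frac{207}{98}}{6561 - 14312} = \frac{29405 + \frac{207}{98}}{-7751} = \frac{2881897}{98} \left(- \frac{1}{7751}\right) = - \frac{2881897}{759598}$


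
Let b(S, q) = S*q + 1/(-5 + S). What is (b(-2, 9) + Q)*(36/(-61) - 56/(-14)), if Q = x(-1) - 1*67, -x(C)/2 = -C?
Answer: -2080/7 ≈ -297.14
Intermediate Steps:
x(C) = 2*C (x(C) = -(-2)*C = 2*C)
b(S, q) = 1/(-5 + S) + S*q
Q = -69 (Q = 2*(-1) - 1*67 = -2 - 67 = -69)
(b(-2, 9) + Q)*(36/(-61) - 56/(-14)) = ((1 + 9*(-2)² - 5*(-2)*9)/(-5 - 2) - 69)*(36/(-61) - 56/(-14)) = ((1 + 9*4 + 90)/(-7) - 69)*(36*(-1/61) - 56*(-1/14)) = (-(1 + 36 + 90)/7 - 69)*(-36/61 + 4) = (-⅐*127 - 69)*(208/61) = (-127/7 - 69)*(208/61) = -610/7*208/61 = -2080/7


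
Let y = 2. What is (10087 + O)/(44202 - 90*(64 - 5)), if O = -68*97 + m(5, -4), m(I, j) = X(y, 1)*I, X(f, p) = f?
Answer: 1167/12964 ≈ 0.090019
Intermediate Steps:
m(I, j) = 2*I
O = -6586 (O = -68*97 + 2*5 = -6596 + 10 = -6586)
(10087 + O)/(44202 - 90*(64 - 5)) = (10087 - 6586)/(44202 - 90*(64 - 5)) = 3501/(44202 - 90*59) = 3501/(44202 - 5310) = 3501/38892 = 3501*(1/38892) = 1167/12964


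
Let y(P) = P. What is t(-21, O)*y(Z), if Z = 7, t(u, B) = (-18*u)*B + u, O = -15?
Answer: -39837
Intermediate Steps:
t(u, B) = u - 18*B*u (t(u, B) = -18*B*u + u = u - 18*B*u)
t(-21, O)*y(Z) = -21*(1 - 18*(-15))*7 = -21*(1 + 270)*7 = -21*271*7 = -5691*7 = -39837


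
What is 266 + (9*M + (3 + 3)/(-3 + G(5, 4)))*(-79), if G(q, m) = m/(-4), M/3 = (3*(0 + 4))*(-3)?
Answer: 154345/2 ≈ 77173.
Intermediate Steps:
M = -108 (M = 3*((3*(0 + 4))*(-3)) = 3*((3*4)*(-3)) = 3*(12*(-3)) = 3*(-36) = -108)
G(q, m) = -m/4 (G(q, m) = m*(-¼) = -m/4)
266 + (9*M + (3 + 3)/(-3 + G(5, 4)))*(-79) = 266 + (9*(-108) + (3 + 3)/(-3 - ¼*4))*(-79) = 266 + (-972 + 6/(-3 - 1))*(-79) = 266 + (-972 + 6/(-4))*(-79) = 266 + (-972 + 6*(-¼))*(-79) = 266 + (-972 - 3/2)*(-79) = 266 - 1947/2*(-79) = 266 + 153813/2 = 154345/2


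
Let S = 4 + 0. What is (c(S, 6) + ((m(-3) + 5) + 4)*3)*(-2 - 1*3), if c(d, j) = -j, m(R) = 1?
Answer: -120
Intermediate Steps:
S = 4
(c(S, 6) + ((m(-3) + 5) + 4)*3)*(-2 - 1*3) = (-1*6 + ((1 + 5) + 4)*3)*(-2 - 1*3) = (-6 + (6 + 4)*3)*(-2 - 3) = (-6 + 10*3)*(-5) = (-6 + 30)*(-5) = 24*(-5) = -120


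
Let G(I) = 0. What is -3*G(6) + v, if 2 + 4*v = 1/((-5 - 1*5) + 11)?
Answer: -¼ ≈ -0.25000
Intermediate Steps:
v = -¼ (v = -½ + 1/(4*((-5 - 1*5) + 11)) = -½ + 1/(4*((-5 - 5) + 11)) = -½ + 1/(4*(-10 + 11)) = -½ + (¼)/1 = -½ + (¼)*1 = -½ + ¼ = -¼ ≈ -0.25000)
-3*G(6) + v = -3*0 - ¼ = 0 - ¼ = -¼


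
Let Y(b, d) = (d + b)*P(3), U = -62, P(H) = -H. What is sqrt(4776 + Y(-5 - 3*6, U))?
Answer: 3*sqrt(559) ≈ 70.930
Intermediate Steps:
Y(b, d) = -3*b - 3*d (Y(b, d) = (d + b)*(-1*3) = (b + d)*(-3) = -3*b - 3*d)
sqrt(4776 + Y(-5 - 3*6, U)) = sqrt(4776 + (-3*(-5 - 3*6) - 3*(-62))) = sqrt(4776 + (-3*(-5 - 18) + 186)) = sqrt(4776 + (-3*(-23) + 186)) = sqrt(4776 + (69 + 186)) = sqrt(4776 + 255) = sqrt(5031) = 3*sqrt(559)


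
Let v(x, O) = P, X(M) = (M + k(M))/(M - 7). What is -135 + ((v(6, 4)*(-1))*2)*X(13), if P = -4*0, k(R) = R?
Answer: -135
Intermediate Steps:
X(M) = 2*M/(-7 + M) (X(M) = (M + M)/(M - 7) = (2*M)/(-7 + M) = 2*M/(-7 + M))
P = 0
v(x, O) = 0
-135 + ((v(6, 4)*(-1))*2)*X(13) = -135 + ((0*(-1))*2)*(2*13/(-7 + 13)) = -135 + (0*2)*(2*13/6) = -135 + 0*(2*13*(1/6)) = -135 + 0*(13/3) = -135 + 0 = -135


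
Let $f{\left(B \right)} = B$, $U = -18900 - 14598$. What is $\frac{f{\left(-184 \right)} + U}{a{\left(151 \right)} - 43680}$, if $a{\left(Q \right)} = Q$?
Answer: $\frac{33682}{43529} \approx 0.77378$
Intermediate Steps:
$U = -33498$
$\frac{f{\left(-184 \right)} + U}{a{\left(151 \right)} - 43680} = \frac{-184 - 33498}{151 - 43680} = - \frac{33682}{-43529} = \left(-33682\right) \left(- \frac{1}{43529}\right) = \frac{33682}{43529}$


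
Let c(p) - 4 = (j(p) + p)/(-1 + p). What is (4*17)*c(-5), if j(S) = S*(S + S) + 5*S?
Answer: 136/3 ≈ 45.333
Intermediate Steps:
j(S) = 2*S² + 5*S (j(S) = S*(2*S) + 5*S = 2*S² + 5*S)
c(p) = 4 + (p + p*(5 + 2*p))/(-1 + p) (c(p) = 4 + (p*(5 + 2*p) + p)/(-1 + p) = 4 + (p + p*(5 + 2*p))/(-1 + p))
(4*17)*c(-5) = (4*17)*(2*(-2 + (-5)² + 5*(-5))/(-1 - 5)) = 68*(2*(-2 + 25 - 25)/(-6)) = 68*(2*(-⅙)*(-2)) = 68*(⅔) = 136/3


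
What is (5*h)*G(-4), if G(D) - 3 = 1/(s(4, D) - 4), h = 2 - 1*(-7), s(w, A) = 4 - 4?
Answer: 495/4 ≈ 123.75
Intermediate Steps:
s(w, A) = 0
h = 9 (h = 2 + 7 = 9)
G(D) = 11/4 (G(D) = 3 + 1/(0 - 4) = 3 + 1/(-4) = 3 - ¼ = 11/4)
(5*h)*G(-4) = (5*9)*(11/4) = 45*(11/4) = 495/4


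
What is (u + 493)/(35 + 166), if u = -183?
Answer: 310/201 ≈ 1.5423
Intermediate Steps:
(u + 493)/(35 + 166) = (-183 + 493)/(35 + 166) = 310/201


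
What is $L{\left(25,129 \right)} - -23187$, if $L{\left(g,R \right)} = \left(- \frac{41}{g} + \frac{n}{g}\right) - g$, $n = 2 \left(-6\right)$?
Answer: $\frac{578997}{25} \approx 23160.0$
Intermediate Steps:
$n = -12$
$L{\left(g,R \right)} = - g - \frac{53}{g}$ ($L{\left(g,R \right)} = \left(- \frac{41}{g} - \frac{12}{g}\right) - g = - \frac{53}{g} - g = - g - \frac{53}{g}$)
$L{\left(25,129 \right)} - -23187 = \left(\left(-1\right) 25 - \frac{53}{25}\right) - -23187 = \left(-25 - \frac{53}{25}\right) + 23187 = - \frac{678}{25} + 23187 = \frac{578997}{25}$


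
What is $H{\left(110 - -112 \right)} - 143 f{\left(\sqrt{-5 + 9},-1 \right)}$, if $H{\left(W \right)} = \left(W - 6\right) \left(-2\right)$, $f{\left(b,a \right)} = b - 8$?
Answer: $426$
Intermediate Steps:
$f{\left(b,a \right)} = -8 + b$
$H{\left(W \right)} = 12 - 2 W$ ($H{\left(W \right)} = \left(-6 + W\right) \left(-2\right) = 12 - 2 W$)
$H{\left(110 - -112 \right)} - 143 f{\left(\sqrt{-5 + 9},-1 \right)} = \left(12 - 2 \left(110 - -112\right)\right) - 143 \left(-8 + \sqrt{-5 + 9}\right) = \left(12 - 2 \left(110 + 112\right)\right) - 143 \left(-8 + \sqrt{4}\right) = \left(12 - 444\right) - 143 \left(-8 + 2\right) = \left(12 - 444\right) - -858 = -432 + 858 = 426$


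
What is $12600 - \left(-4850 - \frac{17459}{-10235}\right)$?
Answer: $\frac{178583291}{10235} \approx 17448.0$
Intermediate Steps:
$12600 - \left(-4850 - \frac{17459}{-10235}\right) = 12600 - \left(-4850 - 17459 \left(- \frac{1}{10235}\right)\right) = 12600 - \left(-4850 - - \frac{17459}{10235}\right) = 12600 - \left(-4850 + \frac{17459}{10235}\right) = 12600 - - \frac{49622291}{10235} = 12600 + \frac{49622291}{10235} = \frac{178583291}{10235}$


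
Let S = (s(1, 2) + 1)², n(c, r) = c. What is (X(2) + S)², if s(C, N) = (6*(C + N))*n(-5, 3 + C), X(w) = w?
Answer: 62773929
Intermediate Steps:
s(C, N) = -30*C - 30*N (s(C, N) = (6*(C + N))*(-5) = (6*C + 6*N)*(-5) = -30*C - 30*N)
S = 7921 (S = ((-30*1 - 30*2) + 1)² = ((-30 - 60) + 1)² = (-90 + 1)² = (-89)² = 7921)
(X(2) + S)² = (2 + 7921)² = 7923² = 62773929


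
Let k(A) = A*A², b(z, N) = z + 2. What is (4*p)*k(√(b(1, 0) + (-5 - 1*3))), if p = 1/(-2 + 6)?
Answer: -5*I*√5 ≈ -11.18*I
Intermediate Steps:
b(z, N) = 2 + z
p = ¼ (p = 1/4 = ¼ ≈ 0.25000)
k(A) = A³
(4*p)*k(√(b(1, 0) + (-5 - 1*3))) = (4*(¼))*(√((2 + 1) + (-5 - 1*3)))³ = 1*(√(3 + (-5 - 3)))³ = 1*(√(3 - 8))³ = 1*(√(-5))³ = 1*(I*√5)³ = 1*(-5*I*√5) = -5*I*√5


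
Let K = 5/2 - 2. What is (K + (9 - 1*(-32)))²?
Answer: 6889/4 ≈ 1722.3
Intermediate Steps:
K = ½ (K = (½)*5 - 2 = 5/2 - 2 = ½ ≈ 0.50000)
(K + (9 - 1*(-32)))² = (½ + (9 - 1*(-32)))² = (½ + (9 + 32))² = (½ + 41)² = (83/2)² = 6889/4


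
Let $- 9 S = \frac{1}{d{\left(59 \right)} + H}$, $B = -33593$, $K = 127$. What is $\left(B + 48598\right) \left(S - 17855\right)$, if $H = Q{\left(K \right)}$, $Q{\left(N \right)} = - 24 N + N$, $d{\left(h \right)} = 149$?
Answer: $- \frac{6683925317695}{24948} \approx -2.6791 \cdot 10^{8}$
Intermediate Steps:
$Q{\left(N \right)} = - 23 N$
$H = -2921$ ($H = \left(-23\right) 127 = -2921$)
$S = \frac{1}{24948}$ ($S = - \frac{1}{9 \left(149 - 2921\right)} = - \frac{1}{9 \left(-2772\right)} = \left(- \frac{1}{9}\right) \left(- \frac{1}{2772}\right) = \frac{1}{24948} \approx 4.0083 \cdot 10^{-5}$)
$\left(B + 48598\right) \left(S - 17855\right) = \left(-33593 + 48598\right) \left(\frac{1}{24948} - 17855\right) = 15005 \left(- \frac{445446539}{24948}\right) = - \frac{6683925317695}{24948}$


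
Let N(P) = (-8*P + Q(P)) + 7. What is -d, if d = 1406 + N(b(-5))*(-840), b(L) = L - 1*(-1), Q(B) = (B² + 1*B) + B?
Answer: 38074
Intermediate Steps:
Q(B) = B² + 2*B (Q(B) = (B² + B) + B = (B + B²) + B = B² + 2*B)
b(L) = 1 + L (b(L) = L + 1 = 1 + L)
N(P) = 7 - 8*P + P*(2 + P) (N(P) = (-8*P + P*(2 + P)) + 7 = 7 - 8*P + P*(2 + P))
d = -38074 (d = 1406 + (7 + (1 - 5)² - 6*(1 - 5))*(-840) = 1406 + (7 + (-4)² - 6*(-4))*(-840) = 1406 + (7 + 16 + 24)*(-840) = 1406 + 47*(-840) = 1406 - 39480 = -38074)
-d = -1*(-38074) = 38074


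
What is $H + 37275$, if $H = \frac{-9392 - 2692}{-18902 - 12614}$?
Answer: $\frac{293692746}{7879} \approx 37275.0$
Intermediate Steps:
$H = \frac{3021}{7879}$ ($H = - \frac{12084}{-31516} = \left(-12084\right) \left(- \frac{1}{31516}\right) = \frac{3021}{7879} \approx 0.38342$)
$H + 37275 = \frac{3021}{7879} + 37275 = \frac{293692746}{7879}$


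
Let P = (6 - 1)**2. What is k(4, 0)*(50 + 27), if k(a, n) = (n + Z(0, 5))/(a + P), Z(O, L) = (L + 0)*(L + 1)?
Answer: 2310/29 ≈ 79.655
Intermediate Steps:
Z(O, L) = L*(1 + L)
P = 25 (P = 5**2 = 25)
k(a, n) = (30 + n)/(25 + a) (k(a, n) = (n + 5*(1 + 5))/(a + 25) = (n + 5*6)/(25 + a) = (n + 30)/(25 + a) = (30 + n)/(25 + a))
k(4, 0)*(50 + 27) = ((30 + 0)/(25 + 4))*(50 + 27) = (30/29)*77 = 2310/29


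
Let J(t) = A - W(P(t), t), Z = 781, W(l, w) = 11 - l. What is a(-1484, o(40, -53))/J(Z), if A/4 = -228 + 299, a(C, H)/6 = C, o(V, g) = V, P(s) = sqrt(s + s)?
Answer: -2430792/72967 + 8904*sqrt(1562)/72967 ≈ -28.491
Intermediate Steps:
P(s) = sqrt(2)*sqrt(s) (P(s) = sqrt(2*s) = sqrt(2)*sqrt(s))
a(C, H) = 6*C
A = 284 (A = 4*(-228 + 299) = 4*71 = 284)
J(t) = 273 + sqrt(2)*sqrt(t) (J(t) = 284 - (11 - sqrt(2)*sqrt(t)) = 284 + (-11 + sqrt(2)*sqrt(t)) = 273 + sqrt(2)*sqrt(t))
a(-1484, o(40, -53))/J(Z) = (6*(-1484))/(273 + sqrt(2)*sqrt(781)) = -8904/(273 + sqrt(1562))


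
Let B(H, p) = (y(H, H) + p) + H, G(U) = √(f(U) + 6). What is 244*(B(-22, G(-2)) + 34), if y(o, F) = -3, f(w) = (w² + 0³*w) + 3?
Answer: 2196 + 244*√13 ≈ 3075.8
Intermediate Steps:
f(w) = 3 + w² (f(w) = (w² + 0*w) + 3 = (w² + 0) + 3 = w² + 3 = 3 + w²)
G(U) = √(9 + U²) (G(U) = √((3 + U²) + 6) = √(9 + U²))
B(H, p) = -3 + H + p (B(H, p) = (-3 + p) + H = -3 + H + p)
244*(B(-22, G(-2)) + 34) = 244*((-3 - 22 + √(9 + (-2)²)) + 34) = 244*((-3 - 22 + √(9 + 4)) + 34) = 244*((-3 - 22 + √13) + 34) = 244*((-25 + √13) + 34) = 244*(9 + √13) = 2196 + 244*√13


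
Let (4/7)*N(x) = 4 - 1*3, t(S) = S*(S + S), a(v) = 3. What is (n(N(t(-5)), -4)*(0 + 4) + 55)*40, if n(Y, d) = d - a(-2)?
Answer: 1080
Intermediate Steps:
t(S) = 2*S**2 (t(S) = S*(2*S) = 2*S**2)
N(x) = 7/4 (N(x) = 7*(4 - 1*3)/4 = 7*(4 - 3)/4 = (7/4)*1 = 7/4)
n(Y, d) = -3 + d (n(Y, d) = d - 1*3 = d - 3 = -3 + d)
(n(N(t(-5)), -4)*(0 + 4) + 55)*40 = ((-3 - 4)*(0 + 4) + 55)*40 = (-7*4 + 55)*40 = (-28 + 55)*40 = 27*40 = 1080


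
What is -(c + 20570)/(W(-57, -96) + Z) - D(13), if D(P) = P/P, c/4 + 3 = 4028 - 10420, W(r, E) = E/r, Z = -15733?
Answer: -78817/59779 ≈ -1.3185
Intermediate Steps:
c = -25580 (c = -12 + 4*(4028 - 10420) = -12 + 4*(-6392) = -12 - 25568 = -25580)
D(P) = 1
-(c + 20570)/(W(-57, -96) + Z) - D(13) = -(-25580 + 20570)/(-96/(-57) - 15733) - 1*1 = -(-5010)/(-96*(-1/57) - 15733) - 1 = -(-5010)/(32/19 - 15733) - 1 = -(-5010)/(-298895/19) - 1 = -(-5010)*(-19)/298895 - 1 = -1*19038/59779 - 1 = -19038/59779 - 1 = -78817/59779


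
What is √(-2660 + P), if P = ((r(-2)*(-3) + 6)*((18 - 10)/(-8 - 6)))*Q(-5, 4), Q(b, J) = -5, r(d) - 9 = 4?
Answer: 4*I*√8435/7 ≈ 52.481*I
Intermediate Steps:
r(d) = 13 (r(d) = 9 + 4 = 13)
P = -660/7 (P = ((13*(-3) + 6)*((18 - 10)/(-8 - 6)))*(-5) = ((-39 + 6)*(8/(-14)))*(-5) = -264*(-1)/14*(-5) = -33*(-4/7)*(-5) = (132/7)*(-5) = -660/7 ≈ -94.286)
√(-2660 + P) = √(-2660 - 660/7) = √(-19280/7) = 4*I*√8435/7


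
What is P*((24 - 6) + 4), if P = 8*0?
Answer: 0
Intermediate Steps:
P = 0
P*((24 - 6) + 4) = 0*((24 - 6) + 4) = 0*(18 + 4) = 0*22 = 0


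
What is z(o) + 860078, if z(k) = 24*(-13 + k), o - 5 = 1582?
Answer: 897854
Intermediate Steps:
o = 1587 (o = 5 + 1582 = 1587)
z(k) = -312 + 24*k
z(o) + 860078 = (-312 + 24*1587) + 860078 = (-312 + 38088) + 860078 = 37776 + 860078 = 897854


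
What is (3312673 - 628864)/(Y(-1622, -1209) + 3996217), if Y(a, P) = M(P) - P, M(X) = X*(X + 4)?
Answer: 2683809/5454271 ≈ 0.49206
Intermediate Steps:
M(X) = X*(4 + X)
Y(a, P) = -P + P*(4 + P) (Y(a, P) = P*(4 + P) - P = -P + P*(4 + P))
(3312673 - 628864)/(Y(-1622, -1209) + 3996217) = (3312673 - 628864)/(-1209*(3 - 1209) + 3996217) = 2683809/(-1209*(-1206) + 3996217) = 2683809/(1458054 + 3996217) = 2683809/5454271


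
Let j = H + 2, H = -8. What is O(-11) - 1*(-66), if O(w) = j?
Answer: 60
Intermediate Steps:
j = -6 (j = -8 + 2 = -6)
O(w) = -6
O(-11) - 1*(-66) = -6 - 1*(-66) = -6 + 66 = 60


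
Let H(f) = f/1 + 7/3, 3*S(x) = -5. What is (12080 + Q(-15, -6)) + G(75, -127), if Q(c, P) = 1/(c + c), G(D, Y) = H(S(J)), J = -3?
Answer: 362419/30 ≈ 12081.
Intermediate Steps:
S(x) = -5/3 (S(x) = (⅓)*(-5) = -5/3)
H(f) = 7/3 + f (H(f) = f*1 + 7*(⅓) = f + 7/3 = 7/3 + f)
G(D, Y) = ⅔ (G(D, Y) = 7/3 - 5/3 = ⅔)
Q(c, P) = 1/(2*c)
(12080 + Q(-15, -6)) + G(75, -127) = (12080 + (½)/(-15)) + ⅔ = (12080 + (½)*(-1/15)) + ⅔ = (12080 - 1/30) + ⅔ = 362399/30 + ⅔ = 362419/30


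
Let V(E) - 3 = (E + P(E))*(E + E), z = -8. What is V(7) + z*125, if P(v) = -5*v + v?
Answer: -1291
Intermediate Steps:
P(v) = -4*v
V(E) = 3 - 6*E² (V(E) = 3 + (E - 4*E)*(E + E) = 3 + (-3*E)*(2*E) = 3 - 6*E²)
V(7) + z*125 = (3 - 6*7²) - 8*125 = (3 - 6*49) - 1000 = (3 - 294) - 1000 = -291 - 1000 = -1291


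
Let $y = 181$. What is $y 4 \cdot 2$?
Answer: $1448$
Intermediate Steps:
$y 4 \cdot 2 = 181 \cdot 4 \cdot 2 = 181 \cdot 8 = 1448$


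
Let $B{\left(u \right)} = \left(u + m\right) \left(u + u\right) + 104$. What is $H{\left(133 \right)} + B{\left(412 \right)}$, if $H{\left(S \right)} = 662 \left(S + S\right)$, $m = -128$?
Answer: $410212$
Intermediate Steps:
$H{\left(S \right)} = 1324 S$ ($H{\left(S \right)} = 662 \cdot 2 S = 1324 S$)
$B{\left(u \right)} = 104 + 2 u \left(-128 + u\right)$ ($B{\left(u \right)} = \left(u - 128\right) \left(u + u\right) + 104 = \left(-128 + u\right) 2 u + 104 = 2 u \left(-128 + u\right) + 104 = 104 + 2 u \left(-128 + u\right)$)
$H{\left(133 \right)} + B{\left(412 \right)} = 1324 \cdot 133 + \left(104 - 105472 + 2 \cdot 412^{2}\right) = 176092 + \left(104 - 105472 + 2 \cdot 169744\right) = 176092 + \left(104 - 105472 + 339488\right) = 176092 + 234120 = 410212$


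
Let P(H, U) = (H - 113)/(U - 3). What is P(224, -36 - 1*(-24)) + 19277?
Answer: 96348/5 ≈ 19270.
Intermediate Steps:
P(H, U) = (-113 + H)/(-3 + U)
P(224, -36 - 1*(-24)) + 19277 = (-113 + 224)/(-3 + (-36 - 1*(-24))) + 19277 = 111/(-3 + (-36 + 24)) + 19277 = 111/(-3 - 12) + 19277 = 111/(-15) + 19277 = -1/15*111 + 19277 = -37/5 + 19277 = 96348/5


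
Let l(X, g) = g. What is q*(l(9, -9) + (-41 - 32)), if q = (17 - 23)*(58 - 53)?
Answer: 2460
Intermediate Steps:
q = -30 (q = -6*5 = -30)
q*(l(9, -9) + (-41 - 32)) = -30*(-9 + (-41 - 32)) = -30*(-9 - 73) = -30*(-82) = 2460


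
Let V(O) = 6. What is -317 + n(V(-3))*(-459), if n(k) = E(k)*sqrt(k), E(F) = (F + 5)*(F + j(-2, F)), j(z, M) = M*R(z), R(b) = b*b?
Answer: -317 - 151470*sqrt(6) ≈ -3.7134e+5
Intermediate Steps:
R(b) = b**2
j(z, M) = M*z**2
E(F) = 5*F*(5 + F) (E(F) = (F + 5)*(F + F*(-2)**2) = (5 + F)*(F + F*4) = (5 + F)*(F + 4*F) = (5 + F)*(5*F) = 5*F*(5 + F))
n(k) = 5*k**(3/2)*(5 + k) (n(k) = (5*k*(5 + k))*sqrt(k) = 5*k**(3/2)*(5 + k))
-317 + n(V(-3))*(-459) = -317 + (5*6**(3/2)*(5 + 6))*(-459) = -317 + (5*(6*sqrt(6))*11)*(-459) = -317 + (330*sqrt(6))*(-459) = -317 - 151470*sqrt(6)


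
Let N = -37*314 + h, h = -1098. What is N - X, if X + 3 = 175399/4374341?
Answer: -55611172532/4374341 ≈ -12713.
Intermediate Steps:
X = -12947624/4374341 (X = -3 + 175399/4374341 = -12947624/4374341 ≈ -2.9599)
N = -12716 (N = -37*314 - 1098 = -11618 - 1098 = -12716)
N - X = -12716 - 1*(-12947624/4374341) = -12716 + 12947624/4374341 = -55611172532/4374341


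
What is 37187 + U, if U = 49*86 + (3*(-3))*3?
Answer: 41374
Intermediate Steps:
U = 4187 (U = 4214 - 9*3 = 4214 - 27 = 4187)
37187 + U = 37187 + 4187 = 41374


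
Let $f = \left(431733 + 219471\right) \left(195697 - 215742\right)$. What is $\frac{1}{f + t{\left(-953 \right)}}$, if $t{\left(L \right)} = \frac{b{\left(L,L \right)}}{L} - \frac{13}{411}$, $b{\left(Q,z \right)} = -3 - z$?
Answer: $- \frac{391683}{5112788676177779} \approx -7.6608 \cdot 10^{-11}$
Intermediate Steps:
$t{\left(L \right)} = - \frac{13}{411} + \frac{-3 - L}{L}$ ($t{\left(L \right)} = \frac{-3 - L}{L} - \frac{13}{411} = - \frac{13}{411} + \frac{-3 - L}{L}$)
$f = -13053384180$ ($f = 651204 \left(-20045\right) = -13053384180$)
$\frac{1}{f + t{\left(-953 \right)}} = \frac{1}{-13053384180 - \left(\frac{424}{411} + \frac{3}{-953}\right)} = \frac{1}{-13053384180 - \frac{402839}{391683}} = \frac{1}{- \frac{5112788676177779}{391683}} = - \frac{391683}{5112788676177779}$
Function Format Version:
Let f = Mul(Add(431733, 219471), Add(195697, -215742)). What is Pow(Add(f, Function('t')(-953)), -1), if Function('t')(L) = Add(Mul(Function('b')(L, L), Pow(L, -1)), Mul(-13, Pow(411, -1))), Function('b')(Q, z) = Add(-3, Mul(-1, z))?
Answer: Rational(-391683, 5112788676177779) ≈ -7.6608e-11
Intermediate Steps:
Function('t')(L) = Add(Rational(-13, 411), Mul(Pow(L, -1), Add(-3, Mul(-1, L)))) (Function('t')(L) = Add(Mul(Add(-3, Mul(-1, L)), Pow(L, -1)), Mul(-13, Pow(411, -1))) = Add(Mul(Pow(L, -1), Add(-3, Mul(-1, L))), Mul(-13, Rational(1, 411))) = Add(Mul(Pow(L, -1), Add(-3, Mul(-1, L))), Rational(-13, 411)) = Add(Rational(-13, 411), Mul(Pow(L, -1), Add(-3, Mul(-1, L)))))
f = -13053384180 (f = Mul(651204, -20045) = -13053384180)
Pow(Add(f, Function('t')(-953)), -1) = Pow(Add(-13053384180, Add(Rational(-424, 411), Mul(-3, Pow(-953, -1)))), -1) = Pow(Add(-13053384180, Add(Rational(-424, 411), Mul(-3, Rational(-1, 953)))), -1) = Pow(Add(-13053384180, Add(Rational(-424, 411), Rational(3, 953))), -1) = Pow(Add(-13053384180, Rational(-402839, 391683)), -1) = Pow(Rational(-5112788676177779, 391683), -1) = Rational(-391683, 5112788676177779)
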